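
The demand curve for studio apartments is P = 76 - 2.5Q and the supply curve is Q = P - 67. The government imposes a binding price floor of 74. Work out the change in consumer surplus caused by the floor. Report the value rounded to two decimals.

Rewriting supply in inverse form: P = 67 + Q.
Without the control, 76 - 2.5Q = 67 + Q so Q* = 2.5714 and P* = 69.5714.
At P = 74, buyers demand (76 - 74)/2.5 = 0.8 while sellers would supply more, so the quantity traded is 0.8 at price 74.
CS goes from (1/2)(2.5714)(6.4286) = 8.2653 to 0.8 (computed as (76 - 74)(0.8) - (1/2)(2.5)(0.8)^2), a change of -7.4653.

-7.47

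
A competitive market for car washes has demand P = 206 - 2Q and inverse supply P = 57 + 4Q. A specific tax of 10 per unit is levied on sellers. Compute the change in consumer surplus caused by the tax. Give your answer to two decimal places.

Pre-tax equilibrium: 206 - 2Q = 57 + 4Q gives Q* = 24.8333, P* = 156.3333.
A tax on sellers shifts supply up by 10: 206 - 2Q = 57 + 4Q + 10, so Q_t = 23.1667. Buyers pay P_b = 159.6667; sellers receive P_s = P_b - 10 = 149.6667.
Consumers lose the trapezoid between P* and P_b out to Q_t plus the triangle from Q_t to Q*: change in CS = 536.6944 - 616.6944 = -80.

-80.00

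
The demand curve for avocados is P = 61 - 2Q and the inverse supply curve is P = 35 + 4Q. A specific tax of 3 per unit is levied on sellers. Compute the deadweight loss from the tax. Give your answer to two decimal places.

0.75

Without the tax, 61 - 2Q = 35 + 4Q so Q* = 4.3333 and P* = 52.3333.
With the tax, sellers need 3 more per unit: 61 - 2Q = 35 + 4Q + 3, so Q_t = 3.8333. Buyers pay P_b = 53.3333; sellers receive P_s = P_b - 3 = 50.3333.
Deadweight loss is the triangle between the curves from Q_t to Q*: (1/2)(4.3333 - 3.8333)(3) = 0.75.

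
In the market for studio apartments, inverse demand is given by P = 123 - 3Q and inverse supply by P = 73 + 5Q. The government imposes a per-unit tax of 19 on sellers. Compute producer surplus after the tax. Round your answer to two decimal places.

Pre-tax equilibrium: 123 - 3Q = 73 + 5Q gives Q* = 6.25, P* = 104.25.
A tax on sellers shifts supply up by 19: 123 - 3Q = 73 + 5Q + 19, so Q_t = 3.875. Buyers pay P_b = 111.375; sellers receive P_s = P_b - 19 = 92.375.
Producer surplus is the triangle above supply below P_s: (1/2)(3.875)(92.375 - 73) = 37.5391.

37.54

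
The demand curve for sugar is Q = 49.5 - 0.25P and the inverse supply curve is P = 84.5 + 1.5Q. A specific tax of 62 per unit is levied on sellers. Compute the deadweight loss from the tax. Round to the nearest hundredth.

349.45

Rewriting demand in inverse form: P = 198 - 4Q.
Without the tax, 198 - 4Q = 84.5 + 1.5Q so Q* = 20.6364 and P* = 115.4545.
With the tax, sellers need 62 more per unit: 198 - 4Q = 84.5 + 1.5Q + 62, so Q_t = 9.3636. Buyers pay P_b = 160.5455; sellers receive P_s = P_b - 62 = 98.5455.
The welfare triangle lost has base Q* - Q_t = 11.2727 and height t = 62, so DWL = (1/2)(11.2727)(62) = 349.4545.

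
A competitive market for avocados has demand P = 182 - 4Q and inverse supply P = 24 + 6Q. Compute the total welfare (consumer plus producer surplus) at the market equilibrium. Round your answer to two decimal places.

Equilibrium: 182 - 4Q = 24 + 6Q, so Q* = 15.8 and P* = 118.8.
CS = (1/2)(15.8)(63.2) = 499.28 and PS = (1/2)(15.8)(94.8) = 748.92, so total surplus = 1248.2.

1248.20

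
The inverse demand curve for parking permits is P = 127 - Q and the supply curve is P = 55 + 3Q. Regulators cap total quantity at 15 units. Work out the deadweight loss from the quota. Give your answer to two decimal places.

Without the quota, 127 - Q = 55 + 3Q gives Q* = 18.
At Q = 15 the demand price is 127 - (15) = 112 and the supply price is 55 + 3(15) = 100.
Deadweight loss is the triangle between the curves from 15 to 18: (1/2)(112 - 100)(18 - 15) = 18.

18.00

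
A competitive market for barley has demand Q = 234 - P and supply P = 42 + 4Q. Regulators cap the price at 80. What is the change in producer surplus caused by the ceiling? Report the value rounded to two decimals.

-2768.62

Rewriting demand in inverse form: P = 234 - Q.
Free-market equilibrium: 234 - Q = 42 + 4Q gives Q* = 38.4, P* = 195.6.
At the ceiling price 80, quantity supplied is (80 - 42)/4 = 9.5; supply is the short side, so Q = 9.5 trades at P = 80.
PS goes from (1/2)(38.4)(153.6) = 2949.12 to 180.5 (computed as (80 - 42)(9.5) - (1/2)(4)(9.5)^2), a change of -2768.62.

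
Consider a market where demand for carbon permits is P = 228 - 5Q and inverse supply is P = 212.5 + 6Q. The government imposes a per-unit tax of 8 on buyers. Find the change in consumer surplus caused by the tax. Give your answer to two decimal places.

-3.80

Pre-tax equilibrium: 228 - 5Q = 212.5 + 6Q gives Q* = 1.4091, P* = 220.9545.
A tax on buyers shifts demand down by 8: (228 - 8) - 5Q = 212.5 + 6Q, so Q_t = 0.6818. Buyers pay P_b = 224.5909; sellers receive P_s = P_b - 8 = 216.5909.
Consumers lose the trapezoid between P* and P_b out to Q_t plus the triangle from Q_t to Q*: change in CS = 1.1622 - 4.9638 = -3.8017.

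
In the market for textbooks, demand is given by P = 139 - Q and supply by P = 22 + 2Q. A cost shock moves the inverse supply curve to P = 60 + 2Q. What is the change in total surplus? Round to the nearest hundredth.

Initial equilibrium: Q_0 = 39, P_0 = 100; CS_0 = (1/2)(39)(39) = 760.5, PS_0 = (1/2)(39)(78) = 1521.
New equilibrium: 139 - Q = 60 + 2Q gives Q_1 = 26.3333, P_1 = 112.6667; CS_1 = 346.7222, PS_1 = 693.4444.
Change in total surplus = (346.7222 + 693.4444) - (760.5 + 1521) = -1241.3333.

-1241.33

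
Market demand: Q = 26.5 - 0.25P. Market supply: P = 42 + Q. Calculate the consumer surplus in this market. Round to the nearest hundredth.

Rewriting demand in inverse form: P = 106 - 4Q.
Set 106 - 4Q = 42 + Q, which gives 64 = 5Q, so Q* = 12.8 and P* = 106 - 4(12.8) = 54.8.
Consumer surplus is the triangle under demand above P*: (1/2)(12.8)(106 - 54.8) = (1/2)(12.8)(51.2) = 327.68.

327.68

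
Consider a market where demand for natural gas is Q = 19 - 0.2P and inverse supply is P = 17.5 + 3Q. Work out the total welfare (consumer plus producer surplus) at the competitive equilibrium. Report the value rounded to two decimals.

375.39

Rewriting demand in inverse form: P = 95 - 5Q.
Equilibrium: 95 - 5Q = 17.5 + 3Q, so Q* = 9.6875 and P* = 46.5625.
Total surplus is the full triangle between the curves from 0 to Q*: (1/2)(9.6875)(95 - 17.5) = 375.3906.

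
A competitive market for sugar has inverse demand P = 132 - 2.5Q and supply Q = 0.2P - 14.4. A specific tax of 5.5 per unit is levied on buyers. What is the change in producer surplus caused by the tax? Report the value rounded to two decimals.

Rewriting supply in inverse form: P = 72 + 5Q.
Pre-tax equilibrium: 132 - 2.5Q = 72 + 5Q gives Q* = 8, P* = 112.
With the tax, buyers' net willingness to pay falls by 5.5: (132 - 5.5) - 2.5Q = 72 + 5Q, so Q_t = 7.2667. Buyers pay P_b = 113.8333; sellers receive P_s = P_b - 5.5 = 108.3333.
PS falls from (1/2)(8)(40) = 160 to (1/2)(7.2667)(36.3333) = 132.0111, a change of -27.9889.

-27.99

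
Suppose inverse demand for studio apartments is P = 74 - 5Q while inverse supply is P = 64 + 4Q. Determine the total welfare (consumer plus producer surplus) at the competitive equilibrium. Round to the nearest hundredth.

Equilibrium: 74 - 5Q = 64 + 4Q, so Q* = 1.1111 and P* = 68.4444.
Total surplus is the full triangle between the curves from 0 to Q*: (1/2)(1.1111)(74 - 64) = 5.5556.

5.56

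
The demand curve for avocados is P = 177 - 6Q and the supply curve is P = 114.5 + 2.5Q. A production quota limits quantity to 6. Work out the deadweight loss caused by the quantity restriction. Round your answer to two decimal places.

Unrestricted equilibrium: Q* = (177 - 114.5)/(6 + 2.5) = 7.3529.
At Q = 6 the demand price is 177 - 6(6) = 141 and the supply price is 114.5 + 2.5(6) = 129.5.
Deadweight loss is the triangle between the curves from 6 to 7.3529: (1/2)(141 - 129.5)(7.3529 - 6) = 7.7794.

7.78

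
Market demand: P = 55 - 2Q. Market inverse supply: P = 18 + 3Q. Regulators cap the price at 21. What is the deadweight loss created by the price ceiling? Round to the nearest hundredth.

102.40

Without the control, 55 - 2Q = 18 + 3Q so Q* = 7.4 and P* = 40.2.
At P = 21, sellers supply (21 - 18)/3 = 1 while buyers want more, so the quantity traded is 1 at price 21.
At Q = 1 the demand price is 53 and the supply price is 21. Deadweight loss is the triangle between the curves from 1 to 7.4: (1/2)(53 - 21)(7.4 - 1) = 102.4.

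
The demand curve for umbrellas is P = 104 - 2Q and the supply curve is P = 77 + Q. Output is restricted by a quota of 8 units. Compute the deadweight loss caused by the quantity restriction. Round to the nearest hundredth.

Without the quota, 104 - 2Q = 77 + Q gives Q* = 9.
At Q = 8 the demand price is 104 - 2(8) = 88 and the supply price is 77 + (8) = 85.
DWL = (1/2)(gap between curves at 8) x (Q* - 8) = (1/2)(3)(1) = 1.5.

1.50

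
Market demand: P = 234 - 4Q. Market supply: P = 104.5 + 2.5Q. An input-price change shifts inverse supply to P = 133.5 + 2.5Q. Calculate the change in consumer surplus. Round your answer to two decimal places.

Initial equilibrium: Q_0 = 19.9231, P_0 = 154.3077; CS_0 = (1/2)(19.9231)(79.6923) = 793.858, PS_0 = (1/2)(19.9231)(49.8077) = 496.1612.
New equilibrium: 234 - 4Q = 133.5 + 2.5Q gives Q_1 = 15.4615, P_1 = 172.1538; CS_1 = 478.1183, PS_1 = 298.824.
Change in consumer surplus = 478.1183 - 793.858 = -315.7396.

-315.74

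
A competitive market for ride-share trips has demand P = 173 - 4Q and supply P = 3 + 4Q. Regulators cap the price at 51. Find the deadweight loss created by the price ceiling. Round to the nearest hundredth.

342.25

Without the control, 173 - 4Q = 3 + 4Q so Q* = 21.25 and P* = 88.
At the ceiling price 51, quantity supplied is (51 - 3)/4 = 12; supply is the short side, so Q = 12 trades at P = 51.
The lost-trades triangle has base Q* - 12 = 9.25 and height equal to the gap between the curves at Q = 12, which is 125 - 51 = 74. DWL = (1/2)(9.25)(74) = 342.25.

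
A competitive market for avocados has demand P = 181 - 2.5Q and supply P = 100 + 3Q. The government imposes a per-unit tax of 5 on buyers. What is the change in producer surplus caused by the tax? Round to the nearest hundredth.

Without the tax, 181 - 2.5Q = 100 + 3Q so Q* = 14.7273 and P* = 144.1818.
A tax on buyers shifts demand down by 5: (181 - 5) - 2.5Q = 100 + 3Q, so Q_t = 13.8182. Buyers pay P_b = 146.4545; sellers receive P_s = P_b - 5 = 141.4545.
PS falls from (1/2)(14.7273)(44.1818) = 325.3388 to (1/2)(13.8182)(41.4545) = 286.4132, a change of -38.9256.

-38.93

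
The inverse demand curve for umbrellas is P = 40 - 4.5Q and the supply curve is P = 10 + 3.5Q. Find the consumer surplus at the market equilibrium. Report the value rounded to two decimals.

Setting demand equal to supply, 30 = 8Q, so Q* = 3.75 and P* = 23.125.
CS is the area between the demand curve and P* from 0 to Q*: (1/2)(3.75)(16.875) = 31.6406.

31.64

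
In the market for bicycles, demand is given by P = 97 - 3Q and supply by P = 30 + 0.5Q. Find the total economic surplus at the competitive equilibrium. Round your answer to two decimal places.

Set 97 - 3Q = 30 + 0.5Q, which gives 67 = 3.5Q, so Q* = 19.1429 and P* = 97 - 3(19.1429) = 39.5714.
CS = (1/2)(19.1429)(57.4286) = 549.6735 and PS = (1/2)(19.1429)(9.5714) = 91.6122, so total surplus = 641.2857.

641.29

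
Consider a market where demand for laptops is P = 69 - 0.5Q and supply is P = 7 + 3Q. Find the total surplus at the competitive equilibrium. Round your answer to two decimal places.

Set 69 - 0.5Q = 7 + 3Q, which gives 62 = 3.5Q, so Q* = 17.7143 and P* = 69 - 0.5(17.7143) = 60.1429.
Total surplus is the full triangle between the curves from 0 to Q*: (1/2)(17.7143)(69 - 7) = 549.1429.

549.14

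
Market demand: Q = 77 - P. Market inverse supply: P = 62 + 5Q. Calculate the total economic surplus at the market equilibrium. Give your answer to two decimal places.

18.75

Rewriting demand in inverse form: P = 77 - Q.
Setting demand equal to supply, 15 = 6Q, so Q* = 2.5 and P* = 74.5.
CS = (1/2)(2.5)(2.5) = 3.125 and PS = (1/2)(2.5)(12.5) = 15.625, so total surplus = 18.75.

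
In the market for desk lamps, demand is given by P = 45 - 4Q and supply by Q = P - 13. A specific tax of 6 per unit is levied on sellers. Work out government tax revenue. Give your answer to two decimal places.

31.20

Rewriting supply in inverse form: P = 13 + Q.
Without the tax, 45 - 4Q = 13 + Q so Q* = 6.4 and P* = 19.4.
With the tax, sellers need 6 more per unit: 45 - 4Q = 13 + Q + 6, so Q_t = 5.2. Buyers pay P_b = 24.2; sellers receive P_s = P_b - 6 = 18.2.
Tax revenue = t x Q_t = 6 x 5.2 = 31.2.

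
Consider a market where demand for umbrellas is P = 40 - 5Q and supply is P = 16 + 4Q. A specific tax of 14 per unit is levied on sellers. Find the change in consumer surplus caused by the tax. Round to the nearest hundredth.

-14.69

Pre-tax equilibrium: 40 - 5Q = 16 + 4Q gives Q* = 2.6667, P* = 26.6667.
A tax on sellers shifts supply up by 14: 40 - 5Q = 16 + 4Q + 14, so Q_t = 1.1111. Buyers pay P_b = 34.4444; sellers receive P_s = P_b - 14 = 20.4444.
CS falls from (1/2)(2.6667)(13.3333) = 17.7778 to (1/2)(1.1111)(5.5556) = 3.0864, a change of -14.6914.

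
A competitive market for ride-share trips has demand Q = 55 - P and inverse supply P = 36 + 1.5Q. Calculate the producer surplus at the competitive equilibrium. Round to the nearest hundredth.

43.32

Rewriting demand in inverse form: P = 55 - Q.
Set 55 - Q = 36 + 1.5Q, which gives 19 = 2.5Q, so Q* = 7.6 and P* = 55 - (7.6) = 47.4.
PS is the area between P* and the supply curve from 0 to Q*: (1/2)(7.6)(11.4) = 43.32.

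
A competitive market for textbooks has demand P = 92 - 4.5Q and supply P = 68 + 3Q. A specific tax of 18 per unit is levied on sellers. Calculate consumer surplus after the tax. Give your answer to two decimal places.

Pre-tax equilibrium: 92 - 4.5Q = 68 + 3Q gives Q* = 3.2, P* = 77.6.
With the tax, sellers need 18 more per unit: 92 - 4.5Q = 68 + 3Q + 18, so Q_t = 0.8. Buyers pay P_b = 88.4; sellers receive P_s = P_b - 18 = 70.4.
Consumer surplus is the triangle under demand above P_b: (1/2)(0.8)(92 - 88.4) = 1.44.

1.44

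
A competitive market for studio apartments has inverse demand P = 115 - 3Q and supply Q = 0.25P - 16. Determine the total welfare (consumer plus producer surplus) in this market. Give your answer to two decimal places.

Rewriting supply in inverse form: P = 64 + 4Q.
Setting demand equal to supply, 51 = 7Q, so Q* = 7.2857 and P* = 93.1429.
CS = (1/2)(7.2857)(21.8571) = 79.6224 and PS = (1/2)(7.2857)(29.1429) = 106.1633, so total surplus = 185.7857.

185.79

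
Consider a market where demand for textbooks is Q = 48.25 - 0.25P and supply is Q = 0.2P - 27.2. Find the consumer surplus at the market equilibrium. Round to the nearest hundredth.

Rewriting demand in inverse form: P = 193 - 4Q.
Rewriting supply in inverse form: P = 136 + 5Q.
Set 193 - 4Q = 136 + 5Q, which gives 57 = 9Q, so Q* = 6.3333 and P* = 193 - 4(6.3333) = 167.6667.
CS is the area between the demand curve and P* from 0 to Q*: (1/2)(6.3333)(25.3333) = 80.2222.

80.22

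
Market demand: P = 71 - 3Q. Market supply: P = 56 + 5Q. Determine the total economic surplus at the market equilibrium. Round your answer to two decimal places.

Setting demand equal to supply, 15 = 8Q, so Q* = 1.875 and P* = 65.375.
CS = (1/2)(1.875)(5.625) = 5.2734 and PS = (1/2)(1.875)(9.375) = 8.7891, so total surplus = 14.0625.

14.06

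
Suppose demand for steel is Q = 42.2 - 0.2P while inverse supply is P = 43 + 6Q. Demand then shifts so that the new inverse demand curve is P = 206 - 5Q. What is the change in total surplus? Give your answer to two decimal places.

-75.23

Rewriting demand in inverse form: P = 211 - 5Q.
Initial equilibrium: Q_0 = 15.2727, P_0 = 134.6364; CS_0 = (1/2)(15.2727)(76.3636) = 583.1405, PS_0 = (1/2)(15.2727)(91.6364) = 699.7686.
New equilibrium: 206 - 5Q = 43 + 6Q gives Q_1 = 14.8182, P_1 = 131.9091; CS_1 = 548.9463, PS_1 = 658.7355.
Change in total surplus = (548.9463 + 658.7355) - (583.1405 + 699.7686) = -75.2273.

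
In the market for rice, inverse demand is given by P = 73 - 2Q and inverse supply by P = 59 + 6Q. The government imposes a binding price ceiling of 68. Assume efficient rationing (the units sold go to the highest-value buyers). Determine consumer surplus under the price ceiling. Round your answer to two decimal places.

Without the control, 73 - 2Q = 59 + 6Q so Q* = 1.75 and P* = 69.5.
At P = 68, sellers supply (68 - 59)/6 = 1.5 while buyers want more, so the quantity traded is 1.5 at price 68.
The demand price at Q = 1.5 is 70. CS is the trapezoid between demand and 68 over [0, 1.5]: (1/2)[(73 - 68) + (70 - 68)](1.5) = 5.25.

5.25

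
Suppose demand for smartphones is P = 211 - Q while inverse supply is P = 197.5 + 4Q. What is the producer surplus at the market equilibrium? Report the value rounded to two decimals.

14.58

Set 211 - Q = 197.5 + 4Q, which gives 13.5 = 5Q, so Q* = 2.7 and P* = 211 - (2.7) = 208.3.
The supply curve's price intercept is 197.5, so PS = (1/2)(Q*)(P* - 197.5) = (1/2)(2.7)(10.8) = 14.58.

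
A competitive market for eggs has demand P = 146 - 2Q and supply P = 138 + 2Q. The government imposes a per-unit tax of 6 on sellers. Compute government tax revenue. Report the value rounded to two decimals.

3.00

Pre-tax equilibrium: 146 - 2Q = 138 + 2Q gives Q* = 2, P* = 142.
With the tax, sellers need 6 more per unit: 146 - 2Q = 138 + 2Q + 6, so Q_t = 0.5. Buyers pay P_b = 145; sellers receive P_s = P_b - 6 = 139.
Revenue is the tax times quantity traded: 6 x 0.5 = 3.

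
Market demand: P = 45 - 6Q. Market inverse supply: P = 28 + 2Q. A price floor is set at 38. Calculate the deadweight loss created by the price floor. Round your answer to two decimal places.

Free-market equilibrium: 45 - 6Q = 28 + 2Q gives Q* = 2.125, P* = 32.25.
At P = 38, buyers demand (45 - 38)/6 = 1.1667 while sellers would supply more, so the quantity traded is 1.1667 at price 38.
The lost-trades triangle has base Q* - 1.1667 = 0.9583 and height equal to the gap between the curves at Q = 1.1667, which is 38 - 30.3333 = 7.6667. DWL = (1/2)(0.9583)(7.6667) = 3.6736.

3.67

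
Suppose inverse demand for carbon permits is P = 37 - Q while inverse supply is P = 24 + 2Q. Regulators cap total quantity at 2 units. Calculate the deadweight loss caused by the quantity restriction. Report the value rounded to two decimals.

Unrestricted equilibrium: Q* = (37 - 24)/(1 + 2) = 4.3333.
At Q = 2 the demand price is 37 - (2) = 35 and the supply price is 24 + 2(2) = 28.
Deadweight loss is the triangle between the curves from 2 to 4.3333: (1/2)(35 - 28)(4.3333 - 2) = 8.1667.

8.17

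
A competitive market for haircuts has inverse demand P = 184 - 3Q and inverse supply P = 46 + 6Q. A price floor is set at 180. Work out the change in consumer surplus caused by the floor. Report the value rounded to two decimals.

-350.00

Free-market equilibrium: 184 - 3Q = 46 + 6Q gives Q* = 15.3333, P* = 138.
At P = 180, buyers demand (184 - 180)/3 = 1.3333 while sellers would supply more, so the quantity traded is 1.3333 at price 180.
CS goes from (1/2)(15.3333)(46) = 352.6667 to 2.6667 (computed as (184 - 180)(1.3333) - (1/2)(3)(1.3333)^2), a change of -350.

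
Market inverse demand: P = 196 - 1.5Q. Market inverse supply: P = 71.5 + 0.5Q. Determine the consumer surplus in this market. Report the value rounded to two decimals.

Equilibrium: 196 - 1.5Q = 71.5 + 0.5Q, so Q* = 62.25 and P* = 102.625.
Consumer surplus is the triangle under demand above P*: (1/2)(62.25)(196 - 102.625) = (1/2)(62.25)(93.375) = 2906.2969.

2906.30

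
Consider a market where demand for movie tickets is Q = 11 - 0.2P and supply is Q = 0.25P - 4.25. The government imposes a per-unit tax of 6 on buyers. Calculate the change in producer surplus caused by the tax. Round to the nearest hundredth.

-10.37

Rewriting demand in inverse form: P = 55 - 5Q.
Rewriting supply in inverse form: P = 17 + 4Q.
Pre-tax equilibrium: 55 - 5Q = 17 + 4Q gives Q* = 4.2222, P* = 33.8889.
With the tax, buyers' net willingness to pay falls by 6: (55 - 6) - 5Q = 17 + 4Q, so Q_t = 3.5556. Buyers pay P_b = 37.2222; sellers receive P_s = P_b - 6 = 31.2222.
Producers lose the trapezoid between P_s and P* out to Q_t plus the triangle from Q_t to Q*: change in PS = 25.284 - 35.6543 = -10.3704.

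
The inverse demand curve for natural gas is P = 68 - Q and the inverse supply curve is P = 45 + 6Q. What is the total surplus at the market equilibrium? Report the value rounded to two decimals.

37.79

Setting demand equal to supply, 23 = 7Q, so Q* = 3.2857 and P* = 64.7143.
CS = (1/2)(3.2857)(3.2857) = 5.398 and PS = (1/2)(3.2857)(19.7143) = 32.3878, so total surplus = 37.7857.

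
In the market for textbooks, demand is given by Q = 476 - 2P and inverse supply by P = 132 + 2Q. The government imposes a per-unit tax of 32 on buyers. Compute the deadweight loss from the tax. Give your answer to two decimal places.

204.80

Rewriting demand in inverse form: P = 238 - 0.5Q.
Without the tax, 238 - 0.5Q = 132 + 2Q so Q* = 42.4 and P* = 216.8.
A tax on buyers shifts demand down by 32: (238 - 32) - 0.5Q = 132 + 2Q, so Q_t = 29.6. Buyers pay P_b = 223.2; sellers receive P_s = P_b - 32 = 191.2.
The welfare triangle lost has base Q* - Q_t = 12.8 and height t = 32, so DWL = (1/2)(12.8)(32) = 204.8.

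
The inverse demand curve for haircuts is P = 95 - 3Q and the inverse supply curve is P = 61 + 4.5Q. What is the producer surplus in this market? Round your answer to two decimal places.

46.24

Set 95 - 3Q = 61 + 4.5Q, which gives 34 = 7.5Q, so Q* = 4.5333 and P* = 95 - 3(4.5333) = 81.4.
PS is the area between P* and the supply curve from 0 to Q*: (1/2)(4.5333)(20.4) = 46.24.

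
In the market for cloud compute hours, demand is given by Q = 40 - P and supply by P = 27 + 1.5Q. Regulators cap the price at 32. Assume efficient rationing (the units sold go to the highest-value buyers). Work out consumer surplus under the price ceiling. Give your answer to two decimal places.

Rewriting demand in inverse form: P = 40 - Q.
Without the control, 40 - Q = 27 + 1.5Q so Q* = 5.2 and P* = 34.8.
At the ceiling price 32, quantity supplied is (32 - 27)/1.5 = 3.3333; supply is the short side, so Q = 3.3333 trades at P = 32.
The demand price at Q = 3.3333 is 36.6667. CS is the trapezoid between demand and 32 over [0, 3.3333]: (1/2)[(40 - 32) + (36.6667 - 32)](3.3333) = 21.1111.

21.11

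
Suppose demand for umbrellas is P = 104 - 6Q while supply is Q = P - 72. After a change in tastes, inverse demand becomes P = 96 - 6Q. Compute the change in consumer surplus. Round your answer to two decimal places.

-27.43

Rewriting supply in inverse form: P = 72 + Q.
Initial equilibrium: Q_0 = 4.5714, P_0 = 76.5714; CS_0 = (1/2)(4.5714)(27.4286) = 62.6939, PS_0 = (1/2)(4.5714)(4.5714) = 10.449.
New equilibrium: 96 - 6Q = 72 + Q gives Q_1 = 3.4286, P_1 = 75.4286; CS_1 = 35.2653, PS_1 = 5.8776.
Change in consumer surplus = 35.2653 - 62.6939 = -27.4286.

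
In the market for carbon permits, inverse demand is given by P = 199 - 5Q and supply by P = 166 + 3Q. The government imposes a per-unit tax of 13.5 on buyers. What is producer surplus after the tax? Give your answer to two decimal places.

8.91

Pre-tax equilibrium: 199 - 5Q = 166 + 3Q gives Q* = 4.125, P* = 178.375.
A tax on buyers shifts demand down by 13.5: (199 - 13.5) - 5Q = 166 + 3Q, so Q_t = 2.4375. Buyers pay P_b = 186.8125; sellers receive P_s = P_b - 13.5 = 173.3125.
PS = (1/2)(Q_t)(P_s - 166) = (1/2)(2.4375)(7.3125) = 8.9121.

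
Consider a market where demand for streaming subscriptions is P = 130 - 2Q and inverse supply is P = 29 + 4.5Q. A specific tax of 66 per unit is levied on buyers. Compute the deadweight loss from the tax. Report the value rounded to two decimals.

335.08

Pre-tax equilibrium: 130 - 2Q = 29 + 4.5Q gives Q* = 15.5385, P* = 98.9231.
With the tax, buyers' net willingness to pay falls by 66: (130 - 66) - 2Q = 29 + 4.5Q, so Q_t = 5.3846. Buyers pay P_b = 119.2308; sellers receive P_s = P_b - 66 = 53.2308.
The welfare triangle lost has base Q* - Q_t = 10.1538 and height t = 66, so DWL = (1/2)(10.1538)(66) = 335.0769.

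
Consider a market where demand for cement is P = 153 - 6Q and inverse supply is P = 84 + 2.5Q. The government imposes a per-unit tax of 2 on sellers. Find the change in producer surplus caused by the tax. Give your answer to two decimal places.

-4.71

Without the tax, 153 - 6Q = 84 + 2.5Q so Q* = 8.1176 and P* = 104.2941.
A tax on sellers shifts supply up by 2: 153 - 6Q = 84 + 2.5Q + 2, so Q_t = 7.8824. Buyers pay P_b = 105.7059; sellers receive P_s = P_b - 2 = 103.7059.
Producers lose the trapezoid between P_s and P* out to Q_t plus the triangle from Q_t to Q*: change in PS = 77.6644 - 82.3702 = -4.7059.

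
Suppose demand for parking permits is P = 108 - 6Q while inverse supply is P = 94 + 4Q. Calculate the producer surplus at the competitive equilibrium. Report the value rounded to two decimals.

3.92

Set 108 - 6Q = 94 + 4Q, which gives 14 = 10Q, so Q* = 1.4 and P* = 108 - 6(1.4) = 99.6.
Producer surplus is the triangle above supply below P*: (1/2)(1.4)(99.6 - 94) = (1/2)(1.4)(5.6) = 3.92.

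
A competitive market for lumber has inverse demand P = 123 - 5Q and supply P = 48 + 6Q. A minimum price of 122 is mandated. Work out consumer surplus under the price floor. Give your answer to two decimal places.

Free-market equilibrium: 123 - 5Q = 48 + 6Q gives Q* = 6.8182, P* = 88.9091.
At the floor price 122, quantity demanded is (123 - 122)/5 = 0.2; demand is the short side, so Q = 0.2 trades at P = 122.
CS is the triangle under demand above 122: (1/2)(0.2)(123 - 122) = 0.1.

0.10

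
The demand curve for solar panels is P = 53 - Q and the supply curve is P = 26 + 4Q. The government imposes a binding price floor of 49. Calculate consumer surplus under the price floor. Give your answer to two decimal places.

8.00

Free-market equilibrium: 53 - Q = 26 + 4Q gives Q* = 5.4, P* = 47.6.
At the floor price 49, quantity demanded is (53 - 49)/1 = 4; demand is the short side, so Q = 4 trades at P = 49.
CS is the triangle under demand above 49: (1/2)(4)(53 - 49) = 8.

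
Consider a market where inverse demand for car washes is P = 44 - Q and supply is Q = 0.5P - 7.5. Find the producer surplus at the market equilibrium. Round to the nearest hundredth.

Rewriting supply in inverse form: P = 15 + 2Q.
Setting demand equal to supply, 29 = 3Q, so Q* = 9.6667 and P* = 34.3333.
The supply curve's price intercept is 15, so PS = (1/2)(Q*)(P* - 15) = (1/2)(9.6667)(19.3333) = 93.4444.

93.44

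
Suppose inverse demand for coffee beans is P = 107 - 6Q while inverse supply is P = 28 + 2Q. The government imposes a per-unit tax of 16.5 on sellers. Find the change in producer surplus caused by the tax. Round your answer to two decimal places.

-36.48

Without the tax, 107 - 6Q = 28 + 2Q so Q* = 9.875 and P* = 47.75.
With the tax, sellers need 16.5 more per unit: 107 - 6Q = 28 + 2Q + 16.5, so Q_t = 7.8125. Buyers pay P_b = 60.125; sellers receive P_s = P_b - 16.5 = 43.625.
PS falls from (1/2)(9.875)(19.75) = 97.5156 to (1/2)(7.8125)(15.625) = 61.0352, a change of -36.4805.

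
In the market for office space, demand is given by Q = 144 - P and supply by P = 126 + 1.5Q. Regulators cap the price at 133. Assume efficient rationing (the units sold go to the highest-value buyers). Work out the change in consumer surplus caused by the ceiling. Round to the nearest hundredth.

Rewriting demand in inverse form: P = 144 - Q.
Without the control, 144 - Q = 126 + 1.5Q so Q* = 7.2 and P* = 136.8.
At P = 133, sellers supply (133 - 126)/1.5 = 4.6667 while buyers want more, so the quantity traded is 4.6667 at price 133.
CS goes from (1/2)(7.2)(7.2) = 25.92 to 40.4444 (computed as (144 - 133)(4.6667) - (1/2)(1)(4.6667)^2), a change of 14.5244.

14.52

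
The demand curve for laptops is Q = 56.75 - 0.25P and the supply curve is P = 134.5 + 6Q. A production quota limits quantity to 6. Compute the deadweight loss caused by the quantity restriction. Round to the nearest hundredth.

Rewriting demand in inverse form: P = 227 - 4Q.
Without the quota, 227 - 4Q = 134.5 + 6Q gives Q* = 9.25.
At Q = 6 the demand price is 227 - 4(6) = 203 and the supply price is 134.5 + 6(6) = 170.5.
Deadweight loss is the triangle between the curves from 6 to 9.25: (1/2)(203 - 170.5)(9.25 - 6) = 52.8125.

52.81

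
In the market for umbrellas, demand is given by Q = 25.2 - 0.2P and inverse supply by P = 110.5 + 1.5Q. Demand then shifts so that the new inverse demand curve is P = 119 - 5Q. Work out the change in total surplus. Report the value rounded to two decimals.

Rewriting demand in inverse form: P = 126 - 5Q.
Initial equilibrium: Q_0 = 2.3846, P_0 = 114.0769; CS_0 = (1/2)(2.3846)(11.9231) = 14.216, PS_0 = (1/2)(2.3846)(3.5769) = 4.2648.
New equilibrium: 119 - 5Q = 110.5 + 1.5Q gives Q_1 = 1.3077, P_1 = 112.4615; CS_1 = 4.2751, PS_1 = 1.2825.
Change in total surplus = (4.2751 + 1.2825) - (14.216 + 4.2648) = -12.9231.

-12.92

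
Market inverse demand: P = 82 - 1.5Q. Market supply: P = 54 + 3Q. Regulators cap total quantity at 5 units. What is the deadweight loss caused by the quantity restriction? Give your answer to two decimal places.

3.36

Without the quota, 82 - 1.5Q = 54 + 3Q gives Q* = 6.2222.
At Q = 5 the demand price is 82 - 1.5(5) = 74.5 and the supply price is 54 + 3(5) = 69.
Deadweight loss is the triangle between the curves from 5 to 6.2222: (1/2)(74.5 - 69)(6.2222 - 5) = 3.3611.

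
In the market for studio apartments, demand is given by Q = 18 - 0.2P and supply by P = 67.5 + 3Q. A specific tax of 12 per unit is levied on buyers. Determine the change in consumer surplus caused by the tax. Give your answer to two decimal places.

-15.47

Rewriting demand in inverse form: P = 90 - 5Q.
Pre-tax equilibrium: 90 - 5Q = 67.5 + 3Q gives Q* = 2.8125, P* = 75.9375.
A tax on buyers shifts demand down by 12: (90 - 12) - 5Q = 67.5 + 3Q, so Q_t = 1.3125. Buyers pay P_b = 83.4375; sellers receive P_s = P_b - 12 = 71.4375.
CS falls from (1/2)(2.8125)(14.0625) = 19.7754 to (1/2)(1.3125)(6.5625) = 4.3066, a change of -15.4688.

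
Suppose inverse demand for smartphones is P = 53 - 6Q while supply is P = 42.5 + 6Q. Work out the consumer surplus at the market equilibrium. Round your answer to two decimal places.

Setting demand equal to supply, 10.5 = 12Q, so Q* = 0.875 and P* = 47.75.
CS is the area between the demand curve and P* from 0 to Q*: (1/2)(0.875)(5.25) = 2.2969.

2.30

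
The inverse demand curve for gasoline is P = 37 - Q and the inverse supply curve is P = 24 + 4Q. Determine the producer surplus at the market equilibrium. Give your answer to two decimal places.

Equilibrium: 37 - Q = 24 + 4Q, so Q* = 2.6 and P* = 34.4.
The supply curve's price intercept is 24, so PS = (1/2)(Q*)(P* - 24) = (1/2)(2.6)(10.4) = 13.52.

13.52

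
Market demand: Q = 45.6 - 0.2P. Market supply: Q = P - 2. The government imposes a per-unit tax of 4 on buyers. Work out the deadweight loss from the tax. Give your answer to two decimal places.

1.33

Rewriting demand in inverse form: P = 228 - 5Q.
Rewriting supply in inverse form: P = 2 + Q.
Pre-tax equilibrium: 228 - 5Q = 2 + Q gives Q* = 37.6667, P* = 39.6667.
With the tax, buyers' net willingness to pay falls by 4: (228 - 4) - 5Q = 2 + Q, so Q_t = 37. Buyers pay P_b = 43; sellers receive P_s = P_b - 4 = 39.
The welfare triangle lost has base Q* - Q_t = 0.6667 and height t = 4, so DWL = (1/2)(0.6667)(4) = 1.3333.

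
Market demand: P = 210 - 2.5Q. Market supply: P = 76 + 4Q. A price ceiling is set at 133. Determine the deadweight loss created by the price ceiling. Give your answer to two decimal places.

131.68

Free-market equilibrium: 210 - 2.5Q = 76 + 4Q gives Q* = 20.6154, P* = 158.4615.
At the ceiling price 133, quantity supplied is (133 - 76)/4 = 14.25; supply is the short side, so Q = 14.25 trades at P = 133.
At Q = 14.25 the demand price is 174.375 and the supply price is 133. Deadweight loss is the triangle between the curves from 14.25 to 20.6154: (1/2)(174.375 - 133)(20.6154 - 14.25) = 131.6839.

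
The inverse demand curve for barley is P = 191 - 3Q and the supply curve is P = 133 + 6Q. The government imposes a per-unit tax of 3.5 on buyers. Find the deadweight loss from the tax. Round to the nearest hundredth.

0.68

Pre-tax equilibrium: 191 - 3Q = 133 + 6Q gives Q* = 6.4444, P* = 171.6667.
With the tax, buyers' net willingness to pay falls by 3.5: (191 - 3.5) - 3Q = 133 + 6Q, so Q_t = 6.0556. Buyers pay P_b = 172.8333; sellers receive P_s = P_b - 3.5 = 169.3333.
The welfare triangle lost has base Q* - Q_t = 0.3889 and height t = 3.5, so DWL = (1/2)(0.3889)(3.5) = 0.6806.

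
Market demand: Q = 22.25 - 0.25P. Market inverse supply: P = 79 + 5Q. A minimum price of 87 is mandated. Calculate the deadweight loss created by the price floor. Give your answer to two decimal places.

1.68

Rewriting demand in inverse form: P = 89 - 4Q.
Without the control, 89 - 4Q = 79 + 5Q so Q* = 1.1111 and P* = 84.5556.
At the floor price 87, quantity demanded is (89 - 87)/4 = 0.5; demand is the short side, so Q = 0.5 trades at P = 87.
At Q = 0.5 the demand price is 87 and the supply price is 81.5. Deadweight loss is the triangle between the curves from 0.5 to 1.1111: (1/2)(87 - 81.5)(1.1111 - 0.5) = 1.6806.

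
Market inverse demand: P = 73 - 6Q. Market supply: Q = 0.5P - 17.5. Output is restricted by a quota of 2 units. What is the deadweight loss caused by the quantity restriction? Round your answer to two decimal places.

Rewriting supply in inverse form: P = 35 + 2Q.
Without the quota, 73 - 6Q = 35 + 2Q gives Q* = 4.75.
At Q = 2 the demand price is 73 - 6(2) = 61 and the supply price is 35 + 2(2) = 39.
Deadweight loss is the triangle between the curves from 2 to 4.75: (1/2)(61 - 39)(4.75 - 2) = 30.25.

30.25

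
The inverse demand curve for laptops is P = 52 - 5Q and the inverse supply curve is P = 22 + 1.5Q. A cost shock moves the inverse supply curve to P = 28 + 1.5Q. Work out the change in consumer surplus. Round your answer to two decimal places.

-19.17

Initial equilibrium: Q_0 = 4.6154, P_0 = 28.9231; CS_0 = (1/2)(4.6154)(23.0769) = 53.2544, PS_0 = (1/2)(4.6154)(6.9231) = 15.9763.
New equilibrium: 52 - 5Q = 28 + 1.5Q gives Q_1 = 3.6923, P_1 = 33.5385; CS_1 = 34.0828, PS_1 = 10.2249.
Change in consumer surplus = 34.0828 - 53.2544 = -19.1716.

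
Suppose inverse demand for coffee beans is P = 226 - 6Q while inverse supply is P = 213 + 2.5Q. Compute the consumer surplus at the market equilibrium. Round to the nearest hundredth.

7.02

Equilibrium: 226 - 6Q = 213 + 2.5Q, so Q* = 1.5294 and P* = 216.8235.
Consumer surplus is the triangle under demand above P*: (1/2)(1.5294)(226 - 216.8235) = (1/2)(1.5294)(9.1765) = 7.0173.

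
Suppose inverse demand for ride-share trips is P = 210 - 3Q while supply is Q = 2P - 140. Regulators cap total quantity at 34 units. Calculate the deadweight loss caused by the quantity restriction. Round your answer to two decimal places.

Rewriting supply in inverse form: P = 70 + 0.5Q.
Unrestricted equilibrium: Q* = (210 - 70)/(3 + 0.5) = 40.
At Q = 34 the demand price is 210 - 3(34) = 108 and the supply price is 70 + 0.5(34) = 87.
DWL = (1/2)(gap between curves at 34) x (Q* - 34) = (1/2)(21)(6) = 63.

63.00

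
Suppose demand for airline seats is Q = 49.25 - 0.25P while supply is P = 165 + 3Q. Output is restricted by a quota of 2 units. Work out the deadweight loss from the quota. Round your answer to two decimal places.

Rewriting demand in inverse form: P = 197 - 4Q.
Without the quota, 197 - 4Q = 165 + 3Q gives Q* = 4.5714.
At Q = 2 the demand price is 197 - 4(2) = 189 and the supply price is 165 + 3(2) = 171.
Deadweight loss is the triangle between the curves from 2 to 4.5714: (1/2)(189 - 171)(4.5714 - 2) = 23.1429.

23.14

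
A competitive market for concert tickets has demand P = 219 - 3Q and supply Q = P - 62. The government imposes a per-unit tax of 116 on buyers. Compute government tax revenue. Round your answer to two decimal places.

1189.00

Rewriting supply in inverse form: P = 62 + Q.
Without the tax, 219 - 3Q = 62 + Q so Q* = 39.25 and P* = 101.25.
With the tax, buyers' net willingness to pay falls by 116: (219 - 116) - 3Q = 62 + Q, so Q_t = 10.25. Buyers pay P_b = 188.25; sellers receive P_s = P_b - 116 = 72.25.
Tax revenue = t x Q_t = 116 x 10.25 = 1189.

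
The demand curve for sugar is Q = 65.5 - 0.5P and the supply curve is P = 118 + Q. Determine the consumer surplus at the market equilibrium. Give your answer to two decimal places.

Rewriting demand in inverse form: P = 131 - 2Q.
Equilibrium: 131 - 2Q = 118 + Q, so Q* = 4.3333 and P* = 122.3333.
The demand choke price is 131, so CS = (1/2)(Q*)(131 - P*) = (1/2)(4.3333)(8.6667) = 18.7778.

18.78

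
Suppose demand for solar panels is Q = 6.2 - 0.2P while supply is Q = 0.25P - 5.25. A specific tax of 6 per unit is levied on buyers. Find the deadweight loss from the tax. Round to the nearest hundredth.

2.00

Rewriting demand in inverse form: P = 31 - 5Q.
Rewriting supply in inverse form: P = 21 + 4Q.
Pre-tax equilibrium: 31 - 5Q = 21 + 4Q gives Q* = 1.1111, P* = 25.4444.
A tax on buyers shifts demand down by 6: (31 - 6) - 5Q = 21 + 4Q, so Q_t = 0.4444. Buyers pay P_b = 28.7778; sellers receive P_s = P_b - 6 = 22.7778.
The welfare triangle lost has base Q* - Q_t = 0.6667 and height t = 6, so DWL = (1/2)(0.6667)(6) = 2.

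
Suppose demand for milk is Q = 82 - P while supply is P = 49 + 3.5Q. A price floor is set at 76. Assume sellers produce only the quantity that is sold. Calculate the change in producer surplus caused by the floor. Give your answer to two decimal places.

Rewriting demand in inverse form: P = 82 - Q.
Free-market equilibrium: 82 - Q = 49 + 3.5Q gives Q* = 7.3333, P* = 74.6667.
At the floor price 76, quantity demanded is (82 - 76)/1 = 6; demand is the short side, so Q = 6 trades at P = 76.
PS goes from (1/2)(7.3333)(25.6667) = 94.1111 to 99 (computed as (76 - 49)(6) - (1/2)(3.5)(6)^2), a change of 4.8889.

4.89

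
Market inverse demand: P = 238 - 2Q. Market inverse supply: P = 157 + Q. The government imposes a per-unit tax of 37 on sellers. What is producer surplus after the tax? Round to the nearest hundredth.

107.56

Pre-tax equilibrium: 238 - 2Q = 157 + Q gives Q* = 27, P* = 184.
A tax on sellers shifts supply up by 37: 238 - 2Q = 157 + Q + 37, so Q_t = 14.6667. Buyers pay P_b = 208.6667; sellers receive P_s = P_b - 37 = 171.6667.
PS = (1/2)(Q_t)(P_s - 157) = (1/2)(14.6667)(14.6667) = 107.5556.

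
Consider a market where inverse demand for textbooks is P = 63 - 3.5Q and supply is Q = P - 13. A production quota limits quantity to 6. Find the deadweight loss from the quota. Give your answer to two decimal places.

Rewriting supply in inverse form: P = 13 + Q.
Unrestricted equilibrium: Q* = (63 - 13)/(3.5 + 1) = 11.1111.
At Q = 6 the demand price is 63 - 3.5(6) = 42 and the supply price is 13 + (6) = 19.
DWL = (1/2)(gap between curves at 6) x (Q* - 6) = (1/2)(23)(5.1111) = 58.7778.

58.78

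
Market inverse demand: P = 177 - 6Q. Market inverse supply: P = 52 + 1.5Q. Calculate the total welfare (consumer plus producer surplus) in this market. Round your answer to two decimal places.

Set 177 - 6Q = 52 + 1.5Q, which gives 125 = 7.5Q, so Q* = 16.6667 and P* = 177 - 6(16.6667) = 77.
CS = (1/2)(16.6667)(100) = 833.3333 and PS = (1/2)(16.6667)(25) = 208.3333, so total surplus = 1041.6667.

1041.67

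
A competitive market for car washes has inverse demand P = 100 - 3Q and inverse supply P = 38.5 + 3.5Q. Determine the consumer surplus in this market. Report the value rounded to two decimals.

134.28

Setting demand equal to supply, 61.5 = 6.5Q, so Q* = 9.4615 and P* = 71.6154.
Consumer surplus is the triangle under demand above P*: (1/2)(9.4615)(100 - 71.6154) = (1/2)(9.4615)(28.3846) = 134.2811.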